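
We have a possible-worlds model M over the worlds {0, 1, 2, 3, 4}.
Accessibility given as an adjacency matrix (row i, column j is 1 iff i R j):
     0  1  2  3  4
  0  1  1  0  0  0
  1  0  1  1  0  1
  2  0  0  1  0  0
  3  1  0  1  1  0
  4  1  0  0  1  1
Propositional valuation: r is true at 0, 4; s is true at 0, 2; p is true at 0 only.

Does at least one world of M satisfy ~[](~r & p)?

Recall that []ψ holds at a world iff ψ holds at every accessible world, and <>ψ holds iff ψ holds at some accessible world.
Let φ = ~[](~r & p). Evaluate φ at each world:
  0 (successors {0, 1}): φ is true.
  1 (successors {1, 2, 4}): φ is true.
  2 (successors {2}): φ is true.
  3 (successors {0, 2, 3}): φ is true.
  4 (successors {0, 3, 4}): φ is true.
Detail at 0 (witness):
  At 0: [](~r & p) is false, so ~[](~r & p) is true.
    At 0: [](~r & p) requires ~r & p at every successor {0, 1}.
      ~r & p fails at 0, so [](~r & p) is false at 0.

Yes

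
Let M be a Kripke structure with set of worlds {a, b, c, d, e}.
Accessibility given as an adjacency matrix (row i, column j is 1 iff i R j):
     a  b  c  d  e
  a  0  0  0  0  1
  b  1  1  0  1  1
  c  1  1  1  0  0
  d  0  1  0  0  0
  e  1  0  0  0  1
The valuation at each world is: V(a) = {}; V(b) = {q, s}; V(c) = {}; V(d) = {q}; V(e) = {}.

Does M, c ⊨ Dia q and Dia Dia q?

Yes

At c: Dia q is true, Dia Dia q is true, so Dia q and Dia Dia q is true.
  At c: Dia q requires q at some successor in {a, b, c}.
    q holds at b, so Dia q is true at c.
  At c: Dia Dia q requires Dia q at some successor in {a, b, c}.
    Dia q holds at b, so Dia Dia q is true at c.
      At b: Dia q requires q at some successor in {a, b, d, e}.
        q holds at b, so Dia q is true at b.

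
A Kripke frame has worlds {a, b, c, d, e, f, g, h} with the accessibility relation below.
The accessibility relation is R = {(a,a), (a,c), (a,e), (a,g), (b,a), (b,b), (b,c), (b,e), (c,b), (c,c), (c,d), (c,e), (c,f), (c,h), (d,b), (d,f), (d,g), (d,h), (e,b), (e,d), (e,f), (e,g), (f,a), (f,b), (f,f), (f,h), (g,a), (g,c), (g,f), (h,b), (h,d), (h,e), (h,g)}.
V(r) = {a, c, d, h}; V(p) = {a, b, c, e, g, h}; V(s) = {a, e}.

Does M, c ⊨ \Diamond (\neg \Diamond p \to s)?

Yes

Recall that \Diamond ψ holds at a world iff ψ holds at some accessible world.
At c: \Diamond (\neg \Diamond p \to s) requires \neg \Diamond p \to s at some successor in {b, c, d, e, f, h}.
  \neg \Diamond p \to s holds at b, so \Diamond (\neg \Diamond p \to s) is true at c.
    At b: \neg \Diamond p is false, s is false, so \neg \Diamond p \to s is true.
      At b: \Diamond p is true, so \neg \Diamond p is false.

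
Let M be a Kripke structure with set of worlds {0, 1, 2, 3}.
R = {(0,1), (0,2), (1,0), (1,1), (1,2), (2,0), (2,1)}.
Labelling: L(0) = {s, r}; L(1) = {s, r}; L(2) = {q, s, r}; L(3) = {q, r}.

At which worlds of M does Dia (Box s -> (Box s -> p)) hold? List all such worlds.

Recall that Box ψ holds at a world iff ψ holds at every accessible world, and Dia ψ holds iff ψ holds at some accessible world.
Let φ = Dia (Box s -> (Box s -> p)). Evaluate φ at each world:
  0 (successors {1, 2}): φ is false.
  1 (successors {0, 1, 2}): φ is false.
  2 (successors {0, 1}): φ is false.
  3 (successors ∅): φ is false.
For instance, at 1:
  At 1: Dia (Box s -> (Box s -> p)) requires Box s -> (Box s -> p) at some successor in {0, 1, 2}.
    At 0: Box s -> (Box s -> p) is false.
    At 1: Box s -> (Box s -> p) is false.
    At 2: Box s -> (Box s -> p) is false.
  So Dia (Box s -> (Box s -> p)) is false at 1.
Satisfying worlds: none.

none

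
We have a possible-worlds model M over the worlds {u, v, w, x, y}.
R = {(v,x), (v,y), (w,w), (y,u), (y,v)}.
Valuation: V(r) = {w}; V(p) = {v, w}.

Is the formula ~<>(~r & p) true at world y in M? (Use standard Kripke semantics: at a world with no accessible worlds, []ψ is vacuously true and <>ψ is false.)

No

At y: <>(~r & p) is true, so ~<>(~r & p) is false.
  At y: <>(~r & p) requires ~r & p at some successor in {u, v}.
    ~r & p holds at v, so <>(~r & p) is true at y.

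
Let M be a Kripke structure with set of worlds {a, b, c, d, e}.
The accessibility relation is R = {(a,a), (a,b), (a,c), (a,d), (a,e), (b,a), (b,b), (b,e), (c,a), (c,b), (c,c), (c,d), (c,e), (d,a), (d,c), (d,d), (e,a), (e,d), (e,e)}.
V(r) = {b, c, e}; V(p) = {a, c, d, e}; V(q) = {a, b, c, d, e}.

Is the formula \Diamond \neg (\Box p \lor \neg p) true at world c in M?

Yes

Recall that \Box ψ holds at a world iff ψ holds at every accessible world, and \Diamond ψ holds iff ψ holds at some accessible world.
At c: \Diamond \neg (\Box p \lor \neg p) requires \neg (\Box p \lor \neg p) at some successor in {a, b, c, d, e}.
  \neg (\Box p \lor \neg p) holds at a, so \Diamond \neg (\Box p \lor \neg p) is true at c.
    At a: \Box p \lor \neg p is false, so \neg (\Box p \lor \neg p) is true.
      At a: \Box p is false, \neg p is false, so \Box p \lor \neg p is false.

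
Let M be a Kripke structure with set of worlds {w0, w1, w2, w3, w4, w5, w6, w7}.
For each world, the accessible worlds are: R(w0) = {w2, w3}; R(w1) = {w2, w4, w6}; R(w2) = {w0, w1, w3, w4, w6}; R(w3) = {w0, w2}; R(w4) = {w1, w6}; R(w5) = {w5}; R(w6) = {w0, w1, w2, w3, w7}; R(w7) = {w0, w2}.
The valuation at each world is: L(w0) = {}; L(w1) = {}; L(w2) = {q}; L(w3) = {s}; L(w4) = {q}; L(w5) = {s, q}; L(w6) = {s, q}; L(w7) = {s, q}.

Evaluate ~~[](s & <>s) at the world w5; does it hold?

At w5: ~[](s & <>s) is false, so ~~[](s & <>s) is true.
  At w5: [](s & <>s) is true, so ~[](s & <>s) is false.
    At w5: [](s & <>s) requires s & <>s at every successor {w5}.
      At w5: s & <>s is true.
    So [](s & <>s) is true at w5.

Yes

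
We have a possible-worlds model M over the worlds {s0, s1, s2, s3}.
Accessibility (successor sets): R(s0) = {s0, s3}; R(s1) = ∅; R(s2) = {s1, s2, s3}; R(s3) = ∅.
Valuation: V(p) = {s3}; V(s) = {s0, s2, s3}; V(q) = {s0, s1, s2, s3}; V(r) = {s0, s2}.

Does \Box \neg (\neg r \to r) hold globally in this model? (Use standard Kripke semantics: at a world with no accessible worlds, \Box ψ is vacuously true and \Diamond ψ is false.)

Let φ = \Box \neg (\neg r \to r). Evaluate φ at each world:
  s0 (successors {s0, s3}): φ is false.
  s1 (successors ∅): φ is true.
  s2 (successors {s1, s2, s3}): φ is false.
  s3 (successors ∅): φ is true.
Detail at s0 (counterexample):
  At s0: \Box \neg (\neg r \to r) requires \neg (\neg r \to r) at every successor {s0, s3}.
    \neg (\neg r \to r) fails at s0, so \Box \neg (\neg r \to r) is false at s0.

No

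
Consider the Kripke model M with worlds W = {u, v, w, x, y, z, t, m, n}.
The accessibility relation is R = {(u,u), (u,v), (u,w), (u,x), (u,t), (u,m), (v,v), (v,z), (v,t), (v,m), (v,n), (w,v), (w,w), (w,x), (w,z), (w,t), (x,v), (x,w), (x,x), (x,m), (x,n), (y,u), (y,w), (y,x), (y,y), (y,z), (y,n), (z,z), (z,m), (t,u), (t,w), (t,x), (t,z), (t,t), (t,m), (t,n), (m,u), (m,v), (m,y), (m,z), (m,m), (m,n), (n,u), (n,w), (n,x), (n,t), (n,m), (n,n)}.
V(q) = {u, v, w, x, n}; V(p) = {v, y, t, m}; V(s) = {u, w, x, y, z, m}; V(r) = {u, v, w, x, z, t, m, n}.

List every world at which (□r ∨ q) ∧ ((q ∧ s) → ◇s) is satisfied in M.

u, v, w, x, z, t, n

Let φ = (□r ∨ q) ∧ ((q ∧ s) → ◇s). Evaluate φ at each world:
  u (successors {u, v, w, x, t, m}): φ is true.
  v (successors {v, z, t, m, n}): φ is true.
  w (successors {v, w, x, z, t}): φ is true.
  x (successors {v, w, x, m, n}): φ is true.
  y (successors {u, w, x, y, z, n}): φ is false.
  z (successors {z, m}): φ is true.
  t (successors {u, w, x, z, t, m, n}): φ is true.
  m (successors {u, v, y, z, m, n}): φ is false.
  n (successors {u, w, x, t, m, n}): φ is true.
For instance, at m:
  At m: □r ∨ q is false, (q ∧ s) → ◇s is true, so (□r ∨ q) ∧ ((q ∧ s) → ◇s) is false.
    At m: □r is false, q is false, so □r ∨ q is false.
      At m: □r requires r at every successor {u, v, y, z, m, n}.
        r fails at y, so □r is false at m.
    At m: q ∧ s is false, ◇s is true, so (q ∧ s) → ◇s is true.
      At m: ◇s requires s at some successor in {u, v, y, z, m, n}.
        s holds at u, so ◇s is true at m.
Satisfying worlds: {u, v, w, x, z, t, n}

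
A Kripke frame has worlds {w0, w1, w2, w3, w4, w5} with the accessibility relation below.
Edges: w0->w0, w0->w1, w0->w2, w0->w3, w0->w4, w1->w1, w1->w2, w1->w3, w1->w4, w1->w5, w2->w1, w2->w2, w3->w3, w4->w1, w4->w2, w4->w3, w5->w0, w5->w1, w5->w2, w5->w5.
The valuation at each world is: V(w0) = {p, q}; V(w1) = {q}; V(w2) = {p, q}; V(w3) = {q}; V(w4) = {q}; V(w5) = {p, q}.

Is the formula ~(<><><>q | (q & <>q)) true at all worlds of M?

Let φ = ~(<><><>q | (q & <>q)). Evaluate φ at each world:
  w0 (successors {w0, w1, w2, w3, w4}): φ is false.
  w1 (successors {w1, w2, w3, w4, w5}): φ is false.
  w2 (successors {w1, w2}): φ is false.
  w3 (successors {w3}): φ is false.
  w4 (successors {w1, w2, w3}): φ is false.
  w5 (successors {w0, w1, w2, w5}): φ is false.
Detail at w0 (counterexample):
  At w0: <><><>q | (q & <>q) is true, so ~(<><><>q | (q & <>q)) is false.
    At w0: <><><>q is true, q & <>q is true, so <><><>q | (q & <>q) is true.
      At w0: <><><>q requires <><>q at some successor in {w0, w1, w2, w3, w4}.
        <><>q holds at w0, so <><><>q is true at w0.
      At w0: q is true, <>q is true, so q & <>q is true.

No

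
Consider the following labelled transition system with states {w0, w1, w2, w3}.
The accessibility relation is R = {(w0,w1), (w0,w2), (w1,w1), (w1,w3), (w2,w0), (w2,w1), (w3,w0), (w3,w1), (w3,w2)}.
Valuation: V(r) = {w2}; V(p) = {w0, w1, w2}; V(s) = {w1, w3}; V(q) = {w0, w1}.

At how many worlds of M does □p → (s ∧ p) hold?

Let φ = □p → (s ∧ p). Evaluate φ at each world:
  w0 (successors {w1, w2}): φ is false.
  w1 (successors {w1, w3}): φ is true.
  w2 (successors {w0, w1}): φ is false.
  w3 (successors {w0, w1, w2}): φ is false.
For instance, at w0:
  At w0: □p is true, s ∧ p is false, so □p → (s ∧ p) is false.
    At w0: □p requires p at every successor {w1, w2}.
      At w1: p is true.
      At w2: p is true.
    So □p is true at w0.
Satisfying worlds: {w1}

1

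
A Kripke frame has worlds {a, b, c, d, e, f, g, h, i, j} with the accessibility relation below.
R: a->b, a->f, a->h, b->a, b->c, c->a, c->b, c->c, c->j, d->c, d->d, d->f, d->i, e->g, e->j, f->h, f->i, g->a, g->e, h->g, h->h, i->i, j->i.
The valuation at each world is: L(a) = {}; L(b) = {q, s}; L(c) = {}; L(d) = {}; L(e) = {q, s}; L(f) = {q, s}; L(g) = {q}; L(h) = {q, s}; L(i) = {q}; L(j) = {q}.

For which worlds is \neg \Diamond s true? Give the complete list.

b, e, i, j

Recall that \Diamond ψ holds at a world iff ψ holds at some accessible world.
Let φ = \neg \Diamond s. Evaluate φ at each world:
  a (successors {b, f, h}): φ is false.
  b (successors {a, c}): φ is true.
  c (successors {a, b, c, j}): φ is false.
  d (successors {c, d, f, i}): φ is false.
  e (successors {g, j}): φ is true.
  f (successors {h, i}): φ is false.
  g (successors {a, e}): φ is false.
  h (successors {g, h}): φ is false.
  i (successors {i}): φ is true.
  j (successors {i}): φ is true.
For instance, at b:
  At b: \Diamond s is false, so \neg \Diamond s is true.
    At b: \Diamond s requires s at some successor in {a, c}.
      At a: s is false.
      At c: s is false.
    So \Diamond s is false at b.
Satisfying worlds: {b, e, i, j}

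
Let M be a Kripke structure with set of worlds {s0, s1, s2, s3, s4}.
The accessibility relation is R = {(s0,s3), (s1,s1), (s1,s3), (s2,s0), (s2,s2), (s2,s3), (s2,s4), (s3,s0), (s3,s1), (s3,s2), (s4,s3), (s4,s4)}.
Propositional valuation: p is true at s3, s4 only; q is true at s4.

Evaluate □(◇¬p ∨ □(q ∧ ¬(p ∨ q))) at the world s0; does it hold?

At s0: □(◇¬p ∨ □(q ∧ ¬(p ∨ q))) requires ◇¬p ∨ □(q ∧ ¬(p ∨ q)) at every successor {s3}.
    At s3: ◇¬p is true, □(q ∧ ¬(p ∨ q)) is false, so ◇¬p ∨ □(q ∧ ¬(p ∨ q)) is true.
      At s3: ◇¬p requires ¬p at some successor in {s0, s1, s2}.
        ¬p holds at s0, so ◇¬p is true at s3.
      At s3: □(q ∧ ¬(p ∨ q)) requires q ∧ ¬(p ∨ q) at every successor {s0, s1, s2}.
        q ∧ ¬(p ∨ q) fails at s0, so □(q ∧ ¬(p ∨ q)) is false at s3.
So □(◇¬p ∨ □(q ∧ ¬(p ∨ q))) is true at s0.

Yes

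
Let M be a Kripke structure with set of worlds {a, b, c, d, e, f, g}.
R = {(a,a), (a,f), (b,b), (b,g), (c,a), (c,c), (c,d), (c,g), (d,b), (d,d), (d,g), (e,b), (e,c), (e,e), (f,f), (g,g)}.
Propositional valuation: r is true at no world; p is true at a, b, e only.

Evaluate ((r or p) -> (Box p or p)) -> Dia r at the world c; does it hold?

No

Recall that Box ψ holds at a world iff ψ holds at every accessible world, and Dia ψ holds iff ψ holds at some accessible world.
At c: (r or p) -> (Box p or p) is true, Dia r is false, so ((r or p) -> (Box p or p)) -> Dia r is false.
  At c: r or p is false, Box p or p is false, so (r or p) -> (Box p or p) is true.
    At c: Box p is false, p is false, so Box p or p is false.
      At c: Box p requires p at every successor {a, c, d, g}.
        p fails at c, so Box p is false at c.
  At c: Dia r requires r at some successor in {a, c, d, g}.
    At a: r is false.
    At c: r is false.
    At d: r is false.
    At g: r is false.
  So Dia r is false at c.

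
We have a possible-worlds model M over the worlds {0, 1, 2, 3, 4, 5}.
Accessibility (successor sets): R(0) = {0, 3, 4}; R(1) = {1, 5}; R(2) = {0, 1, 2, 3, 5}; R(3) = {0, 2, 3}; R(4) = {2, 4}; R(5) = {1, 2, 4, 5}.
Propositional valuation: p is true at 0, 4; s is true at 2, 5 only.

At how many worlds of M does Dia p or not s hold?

6

Let φ = Dia p or not s. Evaluate φ at each world:
  0 (successors {0, 3, 4}): φ is true.
  1 (successors {1, 5}): φ is true.
  2 (successors {0, 1, 2, 3, 5}): φ is true.
  3 (successors {0, 2, 3}): φ is true.
  4 (successors {2, 4}): φ is true.
  5 (successors {1, 2, 4, 5}): φ is true.
For instance, at 2:
  At 2: Dia p is true, not s is false, so Dia p or not s is true.
    At 2: Dia p requires p at some successor in {0, 1, 2, 3, 5}.
      p holds at 0, so Dia p is true at 2.
Satisfying worlds: {0, 1, 2, 3, 4, 5}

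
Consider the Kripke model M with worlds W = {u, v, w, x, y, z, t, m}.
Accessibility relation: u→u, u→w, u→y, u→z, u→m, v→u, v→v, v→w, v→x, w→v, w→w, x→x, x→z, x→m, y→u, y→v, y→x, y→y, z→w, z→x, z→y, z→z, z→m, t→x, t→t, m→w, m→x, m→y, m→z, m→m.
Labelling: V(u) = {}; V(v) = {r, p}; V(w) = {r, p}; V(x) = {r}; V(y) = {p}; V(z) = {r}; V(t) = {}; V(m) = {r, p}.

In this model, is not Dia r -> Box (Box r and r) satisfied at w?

Yes

At w: not Dia r is false, Box (Box r and r) is false, so not Dia r -> Box (Box r and r) is true.
  At w: Dia r is true, so not Dia r is false.
    At w: Dia r requires r at some successor in {v, w}.
      r holds at v, so Dia r is true at w.
  At w: Box (Box r and r) requires Box r and r at every successor {v, w}.
    Box r and r fails at v, so Box (Box r and r) is false at w.
      At v: Box r is false, r is true, so Box r and r is false.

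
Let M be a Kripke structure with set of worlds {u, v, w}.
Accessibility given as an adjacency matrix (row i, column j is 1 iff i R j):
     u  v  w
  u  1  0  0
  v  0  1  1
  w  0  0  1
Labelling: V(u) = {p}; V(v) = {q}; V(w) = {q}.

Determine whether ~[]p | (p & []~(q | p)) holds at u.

No

At u: ~[]p is false, p & []~(q | p) is false, so ~[]p | (p & []~(q | p)) is false.
  At u: []p is true, so ~[]p is false.
    At u: []p requires p at every successor {u}.
      At u: p is true.
    So []p is true at u.
  At u: p is true, []~(q | p) is false, so p & []~(q | p) is false.
    At u: []~(q | p) requires ~(q | p) at every successor {u}.
      ~(q | p) fails at u, so []~(q | p) is false at u.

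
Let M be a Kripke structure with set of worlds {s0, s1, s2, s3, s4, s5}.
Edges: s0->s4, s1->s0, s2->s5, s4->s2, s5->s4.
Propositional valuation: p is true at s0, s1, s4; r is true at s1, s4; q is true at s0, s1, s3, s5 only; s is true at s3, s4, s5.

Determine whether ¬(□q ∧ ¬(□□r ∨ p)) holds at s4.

Yes

At s4: □q ∧ ¬(□□r ∨ p) is false, so ¬(□q ∧ ¬(□□r ∨ p)) is true.
  At s4: □q is false, ¬(□□r ∨ p) is false, so □q ∧ ¬(□□r ∨ p) is false.
    At s4: □q requires q at every successor {s2}.
      q fails at s2, so □q is false at s4.
    At s4: □□r ∨ p is true, so ¬(□□r ∨ p) is false.
      At s4: □□r is false, p is true, so □□r ∨ p is true.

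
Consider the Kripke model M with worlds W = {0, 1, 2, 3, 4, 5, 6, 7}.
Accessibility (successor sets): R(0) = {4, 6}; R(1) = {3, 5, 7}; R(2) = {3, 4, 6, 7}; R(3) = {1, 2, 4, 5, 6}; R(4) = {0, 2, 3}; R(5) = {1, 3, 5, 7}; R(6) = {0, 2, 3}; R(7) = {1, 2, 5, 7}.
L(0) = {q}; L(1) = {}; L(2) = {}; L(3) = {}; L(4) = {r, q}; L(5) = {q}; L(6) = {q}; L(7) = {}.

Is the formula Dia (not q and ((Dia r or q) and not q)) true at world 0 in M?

At 0: Dia (not q and ((Dia r or q) and not q)) requires not q and ((Dia r or q) and not q) at some successor in {4, 6}.
  At 4: not q and ((Dia r or q) and not q) is false.
  At 6: not q and ((Dia r or q) and not q) is false.
So Dia (not q and ((Dia r or q) and not q)) is false at 0.

No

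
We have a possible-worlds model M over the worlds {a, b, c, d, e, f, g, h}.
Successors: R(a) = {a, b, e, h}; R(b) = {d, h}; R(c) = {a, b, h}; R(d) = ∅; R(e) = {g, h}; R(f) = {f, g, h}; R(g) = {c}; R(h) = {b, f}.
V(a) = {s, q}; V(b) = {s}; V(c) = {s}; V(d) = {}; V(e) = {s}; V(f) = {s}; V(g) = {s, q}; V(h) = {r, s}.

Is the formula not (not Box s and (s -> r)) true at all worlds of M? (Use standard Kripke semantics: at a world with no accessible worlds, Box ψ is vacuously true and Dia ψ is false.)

Let φ = not (not Box s and (s -> r)). Evaluate φ at each world:
  a (successors {a, b, e, h}): φ is true.
  b (successors {d, h}): φ is true.
  c (successors {a, b, h}): φ is true.
  d (successors ∅): φ is true.
  e (successors {g, h}): φ is true.
  f (successors {f, g, h}): φ is true.
  g (successors {c}): φ is true.
  h (successors {b, f}): φ is true.
For instance, at h:
  At h: not Box s and (s -> r) is false, so not (not Box s and (s -> r)) is true.
    At h: not Box s is false, s -> r is true, so not Box s and (s -> r) is false.
      At h: Box s is true, so not Box s is false.

Yes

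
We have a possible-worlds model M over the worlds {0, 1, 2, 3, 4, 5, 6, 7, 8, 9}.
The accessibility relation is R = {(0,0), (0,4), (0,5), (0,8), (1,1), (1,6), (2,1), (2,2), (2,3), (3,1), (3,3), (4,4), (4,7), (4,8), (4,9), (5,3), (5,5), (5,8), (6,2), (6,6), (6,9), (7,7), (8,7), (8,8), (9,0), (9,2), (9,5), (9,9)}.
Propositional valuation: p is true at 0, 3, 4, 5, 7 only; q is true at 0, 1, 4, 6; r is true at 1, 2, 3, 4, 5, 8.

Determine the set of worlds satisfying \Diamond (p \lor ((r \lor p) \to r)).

0, 1, 2, 3, 4, 5, 6, 7, 8, 9

Let φ = \Diamond (p \lor ((r \lor p) \to r)). Evaluate φ at each world:
  0 (successors {0, 4, 5, 8}): φ is true.
  1 (successors {1, 6}): φ is true.
  2 (successors {1, 2, 3}): φ is true.
  3 (successors {1, 3}): φ is true.
  4 (successors {4, 7, 8, 9}): φ is true.
  5 (successors {3, 5, 8}): φ is true.
  6 (successors {2, 6, 9}): φ is true.
  7 (successors {7}): φ is true.
  8 (successors {7, 8}): φ is true.
  9 (successors {0, 2, 5, 9}): φ is true.
For instance, at 4:
  At 4: \Diamond (p \lor ((r \lor p) \to r)) requires p \lor ((r \lor p) \to r) at some successor in {4, 7, 8, 9}.
    p \lor ((r \lor p) \to r) holds at 4, so \Diamond (p \lor ((r \lor p) \to r)) is true at 4.
Satisfying worlds: {0, 1, 2, 3, 4, 5, 6, 7, 8, 9}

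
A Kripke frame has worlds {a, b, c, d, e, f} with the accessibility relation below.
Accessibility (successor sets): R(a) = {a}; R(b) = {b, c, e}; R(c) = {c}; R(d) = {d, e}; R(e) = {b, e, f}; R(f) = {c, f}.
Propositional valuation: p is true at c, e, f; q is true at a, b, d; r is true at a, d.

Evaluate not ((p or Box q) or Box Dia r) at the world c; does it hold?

At c: (p or Box q) or Box Dia r is true, so not ((p or Box q) or Box Dia r) is false.
  At c: p or Box q is true, Box Dia r is false, so (p or Box q) or Box Dia r is true.
    At c: p is true, Box q is false, so p or Box q is true.
      At c: Box q requires q at every successor {c}.
        q fails at c, so Box q is false at c.
    At c: Box Dia r requires Dia r at every successor {c}.
      Dia r fails at c, so Box Dia r is false at c.

No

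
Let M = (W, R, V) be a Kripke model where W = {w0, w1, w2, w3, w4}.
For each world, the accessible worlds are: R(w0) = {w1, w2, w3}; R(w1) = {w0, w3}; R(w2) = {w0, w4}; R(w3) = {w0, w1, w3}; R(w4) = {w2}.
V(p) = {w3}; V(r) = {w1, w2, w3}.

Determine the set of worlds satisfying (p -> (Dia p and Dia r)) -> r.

Recall that Dia ψ holds at a world iff ψ holds at some accessible world.
Let φ = (p -> (Dia p and Dia r)) -> r. Evaluate φ at each world:
  w0 (successors {w1, w2, w3}): φ is false.
  w1 (successors {w0, w3}): φ is true.
  w2 (successors {w0, w4}): φ is true.
  w3 (successors {w0, w1, w3}): φ is true.
  w4 (successors {w2}): φ is false.
For instance, at w3:
  At w3: p -> (Dia p and Dia r) is true, r is true, so (p -> (Dia p and Dia r)) -> r is true.
    At w3: p is true, Dia p and Dia r is true, so p -> (Dia p and Dia r) is true.
      At w3: Dia p is true, Dia r is true, so Dia p and Dia r is true.
Satisfying worlds: {w1, w2, w3}

w1, w2, w3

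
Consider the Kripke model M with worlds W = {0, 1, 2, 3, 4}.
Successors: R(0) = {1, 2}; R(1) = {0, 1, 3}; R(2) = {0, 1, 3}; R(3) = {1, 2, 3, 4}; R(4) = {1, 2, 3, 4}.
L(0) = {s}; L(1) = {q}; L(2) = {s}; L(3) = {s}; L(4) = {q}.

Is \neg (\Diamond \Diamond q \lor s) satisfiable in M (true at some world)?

Let φ = \neg (\Diamond \Diamond q \lor s). Evaluate φ at each world:
  0 (successors {1, 2}): φ is false.
  1 (successors {0, 1, 3}): φ is false.
  2 (successors {0, 1, 3}): φ is false.
  3 (successors {1, 2, 3, 4}): φ is false.
  4 (successors {1, 2, 3, 4}): φ is false.
For instance, at 4:
  At 4: \Diamond \Diamond q \lor s is true, so \neg (\Diamond \Diamond q \lor s) is false.
    At 4: \Diamond \Diamond q is true, s is false, so \Diamond \Diamond q \lor s is true.
      At 4: \Diamond \Diamond q requires \Diamond q at some successor in {1, 2, 3, 4}.
        \Diamond q holds at 1, so \Diamond \Diamond q is true at 4.

No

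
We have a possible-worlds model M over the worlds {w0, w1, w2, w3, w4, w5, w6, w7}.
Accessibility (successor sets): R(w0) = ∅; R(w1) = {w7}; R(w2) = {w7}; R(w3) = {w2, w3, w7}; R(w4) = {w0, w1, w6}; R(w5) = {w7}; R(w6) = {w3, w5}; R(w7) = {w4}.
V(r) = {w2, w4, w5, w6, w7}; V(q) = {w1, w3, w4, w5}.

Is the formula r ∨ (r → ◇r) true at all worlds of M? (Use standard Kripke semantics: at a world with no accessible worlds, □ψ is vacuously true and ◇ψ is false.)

Let φ = r ∨ (r → ◇r). Evaluate φ at each world:
  w0 (successors ∅): φ is true.
  w1 (successors {w7}): φ is true.
  w2 (successors {w7}): φ is true.
  w3 (successors {w2, w3, w7}): φ is true.
  w4 (successors {w0, w1, w6}): φ is true.
  w5 (successors {w7}): φ is true.
  w6 (successors {w3, w5}): φ is true.
  w7 (successors {w4}): φ is true.
For instance, at w1:
  At w1: r is false, r → ◇r is true, so r ∨ (r → ◇r) is true.
    At w1: r is false, ◇r is true, so r → ◇r is true.
      At w1: ◇r requires r at some successor in {w7}.
        r holds at w7, so ◇r is true at w1.

Yes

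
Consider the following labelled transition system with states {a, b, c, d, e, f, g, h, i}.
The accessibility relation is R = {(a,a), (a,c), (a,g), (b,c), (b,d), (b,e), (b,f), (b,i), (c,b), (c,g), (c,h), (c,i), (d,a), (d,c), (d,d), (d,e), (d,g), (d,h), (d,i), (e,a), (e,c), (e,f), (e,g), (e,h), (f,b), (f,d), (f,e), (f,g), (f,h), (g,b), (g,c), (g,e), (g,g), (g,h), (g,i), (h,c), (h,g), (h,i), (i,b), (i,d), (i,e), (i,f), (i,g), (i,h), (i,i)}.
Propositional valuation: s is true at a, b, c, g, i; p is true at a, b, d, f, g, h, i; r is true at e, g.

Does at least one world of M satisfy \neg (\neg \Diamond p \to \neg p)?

No

Recall that \Diamond ψ holds at a world iff ψ holds at some accessible world.
Let φ = \neg (\neg \Diamond p \to \neg p). Evaluate φ at each world:
  a (successors {a, c, g}): φ is false.
  b (successors {c, d, e, f, i}): φ is false.
  c (successors {b, g, h, i}): φ is false.
  d (successors {a, c, d, e, g, h, i}): φ is false.
  e (successors {a, c, f, g, h}): φ is false.
  f (successors {b, d, e, g, h}): φ is false.
  g (successors {b, c, e, g, h, i}): φ is false.
  h (successors {c, g, i}): φ is false.
  i (successors {b, d, e, f, g, h, i}): φ is false.
For instance, at g:
  At g: \neg \Diamond p \to \neg p is true, so \neg (\neg \Diamond p \to \neg p) is false.
    At g: \neg \Diamond p is false, \neg p is false, so \neg \Diamond p \to \neg p is true.
      At g: \Diamond p is true, so \neg \Diamond p is false.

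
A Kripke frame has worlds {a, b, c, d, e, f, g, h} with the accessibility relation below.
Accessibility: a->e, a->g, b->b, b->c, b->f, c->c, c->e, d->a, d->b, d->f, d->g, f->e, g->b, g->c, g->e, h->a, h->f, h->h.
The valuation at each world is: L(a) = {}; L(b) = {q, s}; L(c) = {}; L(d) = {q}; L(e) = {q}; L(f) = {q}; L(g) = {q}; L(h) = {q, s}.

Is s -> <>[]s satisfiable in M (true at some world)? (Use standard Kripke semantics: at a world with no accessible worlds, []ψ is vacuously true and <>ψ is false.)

Let φ = s -> <>[]s. Evaluate φ at each world:
  a (successors {e, g}): φ is true.
  b (successors {b, c, f}): φ is false.
  c (successors {c, e}): φ is true.
  d (successors {a, b, f, g}): φ is true.
  e (successors ∅): φ is true.
  f (successors {e}): φ is true.
  g (successors {b, c, e}): φ is true.
  h (successors {a, f, h}): φ is false.
Detail at a (witness):
  At a: s is false, <>[]s is true, so s -> <>[]s is true.
    At a: <>[]s requires []s at some successor in {e, g}.
      []s holds at e, so <>[]s is true at a.

Yes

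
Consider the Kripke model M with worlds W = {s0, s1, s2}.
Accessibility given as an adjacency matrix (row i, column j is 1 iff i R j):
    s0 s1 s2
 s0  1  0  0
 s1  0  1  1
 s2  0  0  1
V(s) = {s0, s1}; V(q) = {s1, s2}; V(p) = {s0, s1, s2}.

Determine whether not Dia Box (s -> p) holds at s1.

At s1: Dia Box (s -> p) is true, so not Dia Box (s -> p) is false.
  At s1: Dia Box (s -> p) requires Box (s -> p) at some successor in {s1, s2}.
    Box (s -> p) holds at s1, so Dia Box (s -> p) is true at s1.
      At s1: Box (s -> p) requires s -> p at every successor {s1, s2}.
        At s1: s -> p is true.
        At s2: s -> p is true.
      So Box (s -> p) is true at s1.

No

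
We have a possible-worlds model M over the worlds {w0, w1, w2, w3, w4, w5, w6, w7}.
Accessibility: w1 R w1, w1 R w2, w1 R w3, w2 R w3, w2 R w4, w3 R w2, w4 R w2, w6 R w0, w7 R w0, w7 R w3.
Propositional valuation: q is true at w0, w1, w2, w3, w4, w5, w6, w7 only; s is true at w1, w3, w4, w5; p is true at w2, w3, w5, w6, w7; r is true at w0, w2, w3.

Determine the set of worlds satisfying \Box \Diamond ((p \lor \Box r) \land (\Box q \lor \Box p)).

w0, w1, w2, w3, w4, w5

Let φ = \Box \Diamond ((p \lor \Box r) \land (\Box q \lor \Box p)). Evaluate φ at each world:
  w0 (successors ∅): φ is true.
  w1 (successors {w1, w2, w3}): φ is true.
  w2 (successors {w3, w4}): φ is true.
  w3 (successors {w2}): φ is true.
  w4 (successors {w2}): φ is true.
  w5 (successors ∅): φ is true.
  w6 (successors {w0}): φ is false.
  w7 (successors {w0, w3}): φ is false.
For instance, at w2:
  At w2: \Box \Diamond ((p \lor \Box r) \land (\Box q \lor \Box p)) requires \Diamond ((p \lor \Box r) \land (\Box q \lor \Box p)) at every successor {w3, w4}.
      At w3: \Diamond ((p \lor \Box r) \land (\Box q \lor \Box p)) requires (p \lor \Box r) \land (\Box q \lor \Box p) at some successor in {w2}.
        (p \lor \Box r) \land (\Box q \lor \Box p) holds at w2, so \Diamond ((p \lor \Box r) \land (\Box q \lor \Box p)) is true at w3.
      At w4: \Diamond ((p \lor \Box r) \land (\Box q \lor \Box p)) requires (p \lor \Box r) \land (\Box q \lor \Box p) at some successor in {w2}.
        (p \lor \Box r) \land (\Box q \lor \Box p) holds at w2, so \Diamond ((p \lor \Box r) \land (\Box q \lor \Box p)) is true at w4.
  So \Box \Diamond ((p \lor \Box r) \land (\Box q \lor \Box p)) is true at w2.
Satisfying worlds: {w0, w1, w2, w3, w4, w5}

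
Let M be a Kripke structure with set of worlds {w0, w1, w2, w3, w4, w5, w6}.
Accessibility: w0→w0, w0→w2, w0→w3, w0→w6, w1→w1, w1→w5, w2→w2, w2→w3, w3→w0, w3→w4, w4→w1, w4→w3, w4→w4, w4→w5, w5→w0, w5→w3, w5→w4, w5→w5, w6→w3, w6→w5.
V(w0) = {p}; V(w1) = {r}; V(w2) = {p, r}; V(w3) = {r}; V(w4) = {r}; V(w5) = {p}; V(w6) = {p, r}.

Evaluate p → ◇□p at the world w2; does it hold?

Recall that □ψ holds at a world iff ψ holds at every accessible world, and ◇ψ holds iff ψ holds at some accessible world.
At w2: p is true, ◇□p is false, so p → ◇□p is false.
  At w2: ◇□p requires □p at some successor in {w2, w3}.
    At w2: □p is false.
    At w3: □p is false.
  So ◇□p is false at w2.

No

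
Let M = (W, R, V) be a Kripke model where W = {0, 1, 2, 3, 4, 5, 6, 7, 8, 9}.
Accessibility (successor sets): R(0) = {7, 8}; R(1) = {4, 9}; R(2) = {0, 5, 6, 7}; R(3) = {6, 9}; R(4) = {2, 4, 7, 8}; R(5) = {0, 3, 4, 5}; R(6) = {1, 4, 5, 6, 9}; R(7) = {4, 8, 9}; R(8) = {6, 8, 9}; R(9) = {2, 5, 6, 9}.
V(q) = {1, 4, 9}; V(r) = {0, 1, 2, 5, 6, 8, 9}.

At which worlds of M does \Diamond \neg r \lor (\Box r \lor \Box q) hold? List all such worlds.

Let φ = \Diamond \neg r \lor (\Box r \lor \Box q). Evaluate φ at each world:
  0 (successors {7, 8}): φ is true.
  1 (successors {4, 9}): φ is true.
  2 (successors {0, 5, 6, 7}): φ is true.
  3 (successors {6, 9}): φ is true.
  4 (successors {2, 4, 7, 8}): φ is true.
  5 (successors {0, 3, 4, 5}): φ is true.
  6 (successors {1, 4, 5, 6, 9}): φ is true.
  7 (successors {4, 8, 9}): φ is true.
  8 (successors {6, 8, 9}): φ is true.
  9 (successors {2, 5, 6, 9}): φ is true.
For instance, at 8:
  At 8: \Diamond \neg r is false, \Box r \lor \Box q is true, so \Diamond \neg r \lor (\Box r \lor \Box q) is true.
    At 8: \Diamond \neg r requires \neg r at some successor in {6, 8, 9}.
      At 6: \neg r is false.
      At 8: \neg r is false.
      At 9: \neg r is false.
    So \Diamond \neg r is false at 8.
    At 8: \Box r is true, \Box q is false, so \Box r \lor \Box q is true.
      At 8: \Box r requires r at every successor {6, 8, 9}.
        At 6: r is true.
        At 8: r is true.
        At 9: r is true.
      So \Box r is true at 8.
      At 8: \Box q requires q at every successor {6, 8, 9}.
        q fails at 6, so \Box q is false at 8.
Satisfying worlds: {0, 1, 2, 3, 4, 5, 6, 7, 8, 9}

0, 1, 2, 3, 4, 5, 6, 7, 8, 9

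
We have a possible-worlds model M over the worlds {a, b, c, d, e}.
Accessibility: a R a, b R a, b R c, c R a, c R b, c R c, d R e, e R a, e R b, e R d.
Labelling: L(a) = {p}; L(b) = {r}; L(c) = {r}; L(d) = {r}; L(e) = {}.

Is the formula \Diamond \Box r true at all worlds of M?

Let φ = \Diamond \Box r. Evaluate φ at each world:
  a (successors {a}): φ is false.
  b (successors {a, c}): φ is false.
  c (successors {a, b, c}): φ is false.
  d (successors {e}): φ is false.
  e (successors {a, b, d}): φ is false.
Detail at a (counterexample):
  At a: \Diamond \Box r requires \Box r at some successor in {a}.
    At a: \Box r is false.
  So \Diamond \Box r is false at a.

No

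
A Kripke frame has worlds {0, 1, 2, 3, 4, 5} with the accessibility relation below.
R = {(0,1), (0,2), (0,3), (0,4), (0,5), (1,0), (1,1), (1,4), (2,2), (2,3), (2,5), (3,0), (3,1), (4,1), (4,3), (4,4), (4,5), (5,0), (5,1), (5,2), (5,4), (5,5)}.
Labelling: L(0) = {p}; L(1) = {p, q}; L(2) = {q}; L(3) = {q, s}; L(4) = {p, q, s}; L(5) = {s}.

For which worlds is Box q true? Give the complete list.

Let φ = Box q. Evaluate φ at each world:
  0 (successors {1, 2, 3, 4, 5}): φ is false.
  1 (successors {0, 1, 4}): φ is false.
  2 (successors {2, 3, 5}): φ is false.
  3 (successors {0, 1}): φ is false.
  4 (successors {1, 3, 4, 5}): φ is false.
  5 (successors {0, 1, 2, 4, 5}): φ is false.
For instance, at 1:
  At 1: Box q requires q at every successor {0, 1, 4}.
    q fails at 0, so Box q is false at 1.
Satisfying worlds: none.

none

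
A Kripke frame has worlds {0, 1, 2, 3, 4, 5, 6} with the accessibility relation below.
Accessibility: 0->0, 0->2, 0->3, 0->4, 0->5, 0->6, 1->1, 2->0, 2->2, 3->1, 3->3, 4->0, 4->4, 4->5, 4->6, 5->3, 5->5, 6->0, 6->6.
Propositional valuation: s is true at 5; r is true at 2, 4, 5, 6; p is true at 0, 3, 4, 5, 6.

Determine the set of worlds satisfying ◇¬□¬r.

Recall that □ψ holds at a world iff ψ holds at every accessible world, and ◇ψ holds iff ψ holds at some accessible world.
Let φ = ◇¬□¬r. Evaluate φ at each world:
  0 (successors {0, 2, 3, 4, 5, 6}): φ is true.
  1 (successors {1}): φ is false.
  2 (successors {0, 2}): φ is true.
  3 (successors {1, 3}): φ is false.
  4 (successors {0, 4, 5, 6}): φ is true.
  5 (successors {3, 5}): φ is true.
  6 (successors {0, 6}): φ is true.
For instance, at 5:
  At 5: ◇¬□¬r requires ¬□¬r at some successor in {3, 5}.
    ¬□¬r holds at 5, so ◇¬□¬r is true at 5.
      At 5: □¬r is false, so ¬□¬r is true.
Satisfying worlds: {0, 2, 4, 5, 6}

0, 2, 4, 5, 6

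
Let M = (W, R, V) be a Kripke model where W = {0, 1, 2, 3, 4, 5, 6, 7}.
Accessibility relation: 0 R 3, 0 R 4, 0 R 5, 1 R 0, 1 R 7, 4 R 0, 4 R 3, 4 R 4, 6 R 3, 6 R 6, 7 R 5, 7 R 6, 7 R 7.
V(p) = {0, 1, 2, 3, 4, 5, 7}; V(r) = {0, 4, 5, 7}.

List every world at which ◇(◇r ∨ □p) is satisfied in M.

Let φ = ◇(◇r ∨ □p). Evaluate φ at each world:
  0 (successors {3, 4, 5}): φ is true.
  1 (successors {0, 7}): φ is true.
  2 (successors ∅): φ is false.
  3 (successors ∅): φ is false.
  4 (successors {0, 3, 4}): φ is true.
  5 (successors ∅): φ is false.
  6 (successors {3, 6}): φ is true.
  7 (successors {5, 6, 7}): φ is true.
For instance, at 0:
  At 0: ◇(◇r ∨ □p) requires ◇r ∨ □p at some successor in {3, 4, 5}.
    ◇r ∨ □p holds at 3, so ◇(◇r ∨ □p) is true at 0.
      At 3: ◇r is false, □p is true, so ◇r ∨ □p is true.
Satisfying worlds: {0, 1, 4, 6, 7}

0, 1, 4, 6, 7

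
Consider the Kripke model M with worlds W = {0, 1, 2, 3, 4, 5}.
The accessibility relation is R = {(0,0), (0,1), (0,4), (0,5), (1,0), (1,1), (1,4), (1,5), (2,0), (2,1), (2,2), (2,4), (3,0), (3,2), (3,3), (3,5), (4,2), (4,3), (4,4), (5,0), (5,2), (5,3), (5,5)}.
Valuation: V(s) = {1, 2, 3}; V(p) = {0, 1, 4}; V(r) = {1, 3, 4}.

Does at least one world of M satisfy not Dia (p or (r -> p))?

Recall that Dia ψ holds at a world iff ψ holds at some accessible world.
Let φ = not Dia (p or (r -> p)). Evaluate φ at each world:
  0 (successors {0, 1, 4, 5}): φ is false.
  1 (successors {0, 1, 4, 5}): φ is false.
  2 (successors {0, 1, 2, 4}): φ is false.
  3 (successors {0, 2, 3, 5}): φ is false.
  4 (successors {2, 3, 4}): φ is false.
  5 (successors {0, 2, 3, 5}): φ is false.
For instance, at 3:
  At 3: Dia (p or (r -> p)) is true, so not Dia (p or (r -> p)) is false.
    At 3: Dia (p or (r -> p)) requires p or (r -> p) at some successor in {0, 2, 3, 5}.
      p or (r -> p) holds at 0, so Dia (p or (r -> p)) is true at 3.

No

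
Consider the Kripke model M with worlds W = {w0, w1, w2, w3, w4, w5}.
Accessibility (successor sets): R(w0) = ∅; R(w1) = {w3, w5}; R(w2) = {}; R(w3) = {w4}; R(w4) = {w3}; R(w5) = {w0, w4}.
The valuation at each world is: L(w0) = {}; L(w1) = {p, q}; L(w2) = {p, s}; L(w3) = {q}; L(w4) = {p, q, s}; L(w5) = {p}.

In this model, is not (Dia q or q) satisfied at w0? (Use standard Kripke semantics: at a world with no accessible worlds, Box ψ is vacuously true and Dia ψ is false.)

Yes

Recall that Dia ψ holds at a world iff ψ holds at some accessible world.
At w0: Dia q or q is false, so not (Dia q or q) is true.
  At w0: Dia q is false, q is false, so Dia q or q is false.
    At w0: no accessible worlds, so Dia q is false.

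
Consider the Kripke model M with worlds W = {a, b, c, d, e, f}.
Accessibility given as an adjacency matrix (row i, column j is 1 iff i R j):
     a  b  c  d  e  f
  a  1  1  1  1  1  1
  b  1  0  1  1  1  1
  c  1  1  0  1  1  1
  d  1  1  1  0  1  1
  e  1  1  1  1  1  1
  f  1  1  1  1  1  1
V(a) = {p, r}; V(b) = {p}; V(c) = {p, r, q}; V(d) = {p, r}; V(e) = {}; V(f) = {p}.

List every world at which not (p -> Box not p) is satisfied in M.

Recall that Box ψ holds at a world iff ψ holds at every accessible world, and Dia ψ holds iff ψ holds at some accessible world.
Let φ = not (p -> Box not p). Evaluate φ at each world:
  a (successors {a, b, c, d, e, f}): φ is true.
  b (successors {a, c, d, e, f}): φ is true.
  c (successors {a, b, d, e, f}): φ is true.
  d (successors {a, b, c, e, f}): φ is true.
  e (successors {a, b, c, d, e, f}): φ is false.
  f (successors {a, b, c, d, e, f}): φ is true.
For instance, at e:
  At e: p -> Box not p is true, so not (p -> Box not p) is false.
    At e: p is false, Box not p is false, so p -> Box not p is true.
      At e: Box not p requires not p at every successor {a, b, c, d, e, f}.
        not p fails at a, so Box not p is false at e.
Satisfying worlds: {a, b, c, d, f}

a, b, c, d, f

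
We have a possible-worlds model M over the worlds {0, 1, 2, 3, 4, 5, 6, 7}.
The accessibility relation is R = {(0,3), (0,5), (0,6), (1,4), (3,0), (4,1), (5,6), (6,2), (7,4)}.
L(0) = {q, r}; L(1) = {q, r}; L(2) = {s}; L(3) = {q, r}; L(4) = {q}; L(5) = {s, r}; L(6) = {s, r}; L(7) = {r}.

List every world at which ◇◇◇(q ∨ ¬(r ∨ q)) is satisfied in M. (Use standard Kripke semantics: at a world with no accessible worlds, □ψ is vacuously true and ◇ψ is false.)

0, 1, 3, 4, 7

Recall that ◇ψ holds at a world iff ψ holds at some accessible world.
Let φ = ◇◇◇(q ∨ ¬(r ∨ q)). Evaluate φ at each world:
  0 (successors {3, 5, 6}): φ is true.
  1 (successors {4}): φ is true.
  2 (successors ∅): φ is false.
  3 (successors {0}): φ is true.
  4 (successors {1}): φ is true.
  5 (successors {6}): φ is false.
  6 (successors {2}): φ is false.
  7 (successors {4}): φ is true.
For instance, at 1:
  At 1: ◇◇◇(q ∨ ¬(r ∨ q)) requires ◇◇(q ∨ ¬(r ∨ q)) at some successor in {4}.
    ◇◇(q ∨ ¬(r ∨ q)) holds at 4, so ◇◇◇(q ∨ ¬(r ∨ q)) is true at 1.
      At 4: ◇◇(q ∨ ¬(r ∨ q)) requires ◇(q ∨ ¬(r ∨ q)) at some successor in {1}.
        ◇(q ∨ ¬(r ∨ q)) holds at 1, so ◇◇(q ∨ ¬(r ∨ q)) is true at 4.
Satisfying worlds: {0, 1, 3, 4, 7}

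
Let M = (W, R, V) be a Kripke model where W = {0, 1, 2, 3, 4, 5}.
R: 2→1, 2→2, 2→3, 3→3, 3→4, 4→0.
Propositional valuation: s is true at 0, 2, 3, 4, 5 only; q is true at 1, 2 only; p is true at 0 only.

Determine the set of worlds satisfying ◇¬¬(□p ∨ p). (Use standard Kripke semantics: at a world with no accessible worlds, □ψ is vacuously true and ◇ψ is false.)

Let φ = ◇¬¬(□p ∨ p). Evaluate φ at each world:
  0 (successors ∅): φ is false.
  1 (successors ∅): φ is false.
  2 (successors {1, 2, 3}): φ is true.
  3 (successors {3, 4}): φ is true.
  4 (successors {0}): φ is true.
  5 (successors ∅): φ is false.
For instance, at 2:
  At 2: ◇¬¬(□p ∨ p) requires ¬¬(□p ∨ p) at some successor in {1, 2, 3}.
    ¬¬(□p ∨ p) holds at 1, so ◇¬¬(□p ∨ p) is true at 2.
      At 1: ¬(□p ∨ p) is false, so ¬¬(□p ∨ p) is true.
Satisfying worlds: {2, 3, 4}

2, 3, 4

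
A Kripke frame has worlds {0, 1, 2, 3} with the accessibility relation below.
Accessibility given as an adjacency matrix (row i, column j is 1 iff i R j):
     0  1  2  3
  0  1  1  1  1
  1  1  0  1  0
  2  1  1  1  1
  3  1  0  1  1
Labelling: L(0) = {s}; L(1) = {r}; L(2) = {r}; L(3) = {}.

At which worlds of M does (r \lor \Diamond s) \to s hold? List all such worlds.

Let φ = (r \lor \Diamond s) \to s. Evaluate φ at each world:
  0 (successors {0, 1, 2, 3}): φ is true.
  1 (successors {0, 2}): φ is false.
  2 (successors {0, 1, 2, 3}): φ is false.
  3 (successors {0, 2, 3}): φ is false.
For instance, at 3:
  At 3: r \lor \Diamond s is true, s is false, so (r \lor \Diamond s) \to s is false.
    At 3: r is false, \Diamond s is true, so r \lor \Diamond s is true.
      At 3: \Diamond s requires s at some successor in {0, 2, 3}.
        s holds at 0, so \Diamond s is true at 3.
Satisfying worlds: {0}

0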